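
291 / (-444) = -97 / 148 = -0.66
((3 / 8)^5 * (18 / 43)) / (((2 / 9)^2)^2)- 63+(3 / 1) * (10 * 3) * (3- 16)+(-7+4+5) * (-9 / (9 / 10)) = -1251.73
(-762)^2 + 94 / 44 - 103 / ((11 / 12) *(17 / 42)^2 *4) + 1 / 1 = 3690664341 / 6358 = 580475.67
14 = 14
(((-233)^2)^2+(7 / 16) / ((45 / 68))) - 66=530513182019 / 180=2947295455.66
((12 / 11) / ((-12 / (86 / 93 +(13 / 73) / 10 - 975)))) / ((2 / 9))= 198386283 / 497860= 398.48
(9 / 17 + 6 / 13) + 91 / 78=2861 / 1326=2.16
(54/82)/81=1/123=0.01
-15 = -15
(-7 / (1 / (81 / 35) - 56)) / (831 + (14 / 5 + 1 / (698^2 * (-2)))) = 394635240 / 2612063366921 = 0.00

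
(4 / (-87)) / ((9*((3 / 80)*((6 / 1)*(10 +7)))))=-160 / 119799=-0.00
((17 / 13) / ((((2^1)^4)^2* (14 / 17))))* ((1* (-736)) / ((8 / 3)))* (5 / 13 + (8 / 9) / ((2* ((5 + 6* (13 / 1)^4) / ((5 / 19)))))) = -973934824855 / 1479131891328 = -0.66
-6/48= -0.12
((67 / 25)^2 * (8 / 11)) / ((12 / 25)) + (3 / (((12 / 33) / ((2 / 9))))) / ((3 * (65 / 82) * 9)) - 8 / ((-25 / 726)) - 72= 171.29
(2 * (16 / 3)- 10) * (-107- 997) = -736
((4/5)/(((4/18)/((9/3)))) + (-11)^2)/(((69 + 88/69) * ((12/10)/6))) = 45471/4849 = 9.38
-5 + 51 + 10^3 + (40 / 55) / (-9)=103546 / 99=1045.92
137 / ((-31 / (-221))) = 30277 / 31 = 976.68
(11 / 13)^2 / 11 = 0.07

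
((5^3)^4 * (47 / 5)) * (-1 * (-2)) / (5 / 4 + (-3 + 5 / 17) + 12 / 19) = -1186015625000 / 213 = -5568148474.18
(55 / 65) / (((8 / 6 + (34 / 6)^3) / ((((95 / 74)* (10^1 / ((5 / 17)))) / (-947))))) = -479655 / 2254304143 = -0.00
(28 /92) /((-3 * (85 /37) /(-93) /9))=72261 /1955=36.96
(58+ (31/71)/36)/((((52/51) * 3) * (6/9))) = 2520743/88608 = 28.45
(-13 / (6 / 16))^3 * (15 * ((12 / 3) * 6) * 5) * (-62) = 13948313600 / 3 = 4649437866.67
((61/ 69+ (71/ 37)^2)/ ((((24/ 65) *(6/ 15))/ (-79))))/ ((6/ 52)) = -71984920475/ 3400596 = -21168.32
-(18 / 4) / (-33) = 3 / 22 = 0.14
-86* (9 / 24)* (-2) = 129 / 2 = 64.50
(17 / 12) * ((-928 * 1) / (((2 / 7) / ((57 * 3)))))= -786828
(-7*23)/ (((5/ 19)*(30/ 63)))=-1284.78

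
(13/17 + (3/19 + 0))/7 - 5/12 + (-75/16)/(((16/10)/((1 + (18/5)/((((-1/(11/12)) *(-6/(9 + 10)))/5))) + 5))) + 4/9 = -1776331283/10418688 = -170.49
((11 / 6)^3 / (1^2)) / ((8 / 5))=6655 / 1728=3.85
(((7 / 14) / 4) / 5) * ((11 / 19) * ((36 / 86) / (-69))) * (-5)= 33 / 75164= 0.00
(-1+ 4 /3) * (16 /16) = 1 /3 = 0.33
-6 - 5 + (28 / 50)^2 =-6679 / 625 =-10.69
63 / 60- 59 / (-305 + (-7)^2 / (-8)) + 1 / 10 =66687 / 49780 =1.34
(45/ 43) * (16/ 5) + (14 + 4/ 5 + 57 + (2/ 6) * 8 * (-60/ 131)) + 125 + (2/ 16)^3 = 2868657669/ 14420480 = 198.93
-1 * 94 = -94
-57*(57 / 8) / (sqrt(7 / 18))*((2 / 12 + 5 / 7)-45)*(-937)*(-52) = 73334455857*sqrt(14) / 196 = 1399961267.67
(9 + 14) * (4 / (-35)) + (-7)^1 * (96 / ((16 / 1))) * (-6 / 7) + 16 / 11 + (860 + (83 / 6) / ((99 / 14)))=9322051 / 10395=896.78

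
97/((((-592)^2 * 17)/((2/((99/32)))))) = 97/9216108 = 0.00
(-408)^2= 166464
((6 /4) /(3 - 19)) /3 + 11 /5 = 347 /160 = 2.17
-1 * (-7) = 7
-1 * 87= -87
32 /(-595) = -32 /595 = -0.05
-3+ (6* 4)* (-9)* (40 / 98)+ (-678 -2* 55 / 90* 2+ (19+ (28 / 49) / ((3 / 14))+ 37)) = -314407 / 441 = -712.94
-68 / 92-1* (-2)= 29 / 23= 1.26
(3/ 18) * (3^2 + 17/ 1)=13/ 3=4.33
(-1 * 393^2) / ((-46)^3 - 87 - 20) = 17161 / 10827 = 1.59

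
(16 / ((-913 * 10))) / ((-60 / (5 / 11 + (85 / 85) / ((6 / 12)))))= 18 / 251075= 0.00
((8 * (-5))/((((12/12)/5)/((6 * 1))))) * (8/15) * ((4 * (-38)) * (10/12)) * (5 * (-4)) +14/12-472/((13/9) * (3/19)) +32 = -126622837/78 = -1623369.71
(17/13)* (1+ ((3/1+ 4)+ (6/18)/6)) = 2465/234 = 10.53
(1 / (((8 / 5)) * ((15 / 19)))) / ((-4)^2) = 19 / 384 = 0.05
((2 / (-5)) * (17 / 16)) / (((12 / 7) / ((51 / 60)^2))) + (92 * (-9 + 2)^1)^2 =79629277609 / 192000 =414735.82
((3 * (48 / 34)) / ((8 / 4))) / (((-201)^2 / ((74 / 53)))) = 296 / 4044589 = 0.00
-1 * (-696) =696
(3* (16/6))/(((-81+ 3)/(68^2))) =-18496/39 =-474.26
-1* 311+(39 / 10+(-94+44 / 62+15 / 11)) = -399.03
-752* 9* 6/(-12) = 3384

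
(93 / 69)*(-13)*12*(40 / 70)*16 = -309504 / 161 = -1922.39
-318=-318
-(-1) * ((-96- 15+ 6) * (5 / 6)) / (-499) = 175 / 998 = 0.18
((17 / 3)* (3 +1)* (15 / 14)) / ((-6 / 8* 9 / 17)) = -11560 / 189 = -61.16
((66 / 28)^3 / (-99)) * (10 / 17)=-0.08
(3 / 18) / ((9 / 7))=7 / 54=0.13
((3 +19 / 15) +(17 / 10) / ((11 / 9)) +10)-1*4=3847 / 330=11.66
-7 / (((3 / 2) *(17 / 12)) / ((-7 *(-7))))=-2744 / 17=-161.41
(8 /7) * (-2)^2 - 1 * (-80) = 592 /7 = 84.57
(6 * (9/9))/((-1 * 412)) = -3/206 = -0.01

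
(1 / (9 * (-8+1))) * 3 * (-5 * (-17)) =-85 / 21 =-4.05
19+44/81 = 1583/81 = 19.54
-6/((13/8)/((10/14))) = -240/91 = -2.64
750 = 750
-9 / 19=-0.47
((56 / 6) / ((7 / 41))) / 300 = 0.18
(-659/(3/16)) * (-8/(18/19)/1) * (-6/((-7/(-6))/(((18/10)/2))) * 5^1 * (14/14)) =-4808064/7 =-686866.29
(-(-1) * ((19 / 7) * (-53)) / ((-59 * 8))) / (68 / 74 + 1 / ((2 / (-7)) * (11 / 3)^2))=4508339 / 9741844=0.46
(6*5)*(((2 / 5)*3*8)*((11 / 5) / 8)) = 396 / 5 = 79.20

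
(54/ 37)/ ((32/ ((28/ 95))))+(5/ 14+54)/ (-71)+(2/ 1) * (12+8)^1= 274256903/ 6987820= 39.25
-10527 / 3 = -3509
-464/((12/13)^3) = -63713/108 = -589.94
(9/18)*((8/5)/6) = 2/15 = 0.13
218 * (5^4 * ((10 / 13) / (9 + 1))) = 136250 / 13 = 10480.77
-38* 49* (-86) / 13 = 160132 / 13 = 12317.85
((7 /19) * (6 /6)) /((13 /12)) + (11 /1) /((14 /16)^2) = 178004 /12103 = 14.71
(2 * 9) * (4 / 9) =8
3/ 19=0.16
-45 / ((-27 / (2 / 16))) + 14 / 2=173 / 24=7.21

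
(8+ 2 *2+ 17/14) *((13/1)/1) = 2405/14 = 171.79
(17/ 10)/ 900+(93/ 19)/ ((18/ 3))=139823/ 171000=0.82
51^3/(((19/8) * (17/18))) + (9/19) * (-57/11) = 12359439/209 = 59136.07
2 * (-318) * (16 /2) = -5088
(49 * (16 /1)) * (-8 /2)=-3136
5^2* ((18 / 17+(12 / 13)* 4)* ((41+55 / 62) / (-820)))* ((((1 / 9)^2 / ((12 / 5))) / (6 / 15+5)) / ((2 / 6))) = -56809375 / 3276312624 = -0.02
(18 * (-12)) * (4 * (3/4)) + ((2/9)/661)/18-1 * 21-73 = -39727421/53541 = -742.00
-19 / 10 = -1.90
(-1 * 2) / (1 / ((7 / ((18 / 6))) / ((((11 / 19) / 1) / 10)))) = -2660 / 33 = -80.61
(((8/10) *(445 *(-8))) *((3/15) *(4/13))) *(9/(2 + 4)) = -17088/65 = -262.89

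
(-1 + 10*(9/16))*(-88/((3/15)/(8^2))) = -130240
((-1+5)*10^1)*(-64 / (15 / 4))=-2048 / 3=-682.67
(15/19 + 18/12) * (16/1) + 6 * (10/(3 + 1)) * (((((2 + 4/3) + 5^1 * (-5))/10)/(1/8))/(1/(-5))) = 25396/19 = 1336.63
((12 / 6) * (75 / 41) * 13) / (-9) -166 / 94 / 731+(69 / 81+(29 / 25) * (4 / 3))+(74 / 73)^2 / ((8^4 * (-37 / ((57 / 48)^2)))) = -3836673293901745547 / 1328276553537945600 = -2.89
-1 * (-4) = 4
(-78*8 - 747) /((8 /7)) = -9597 /8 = -1199.62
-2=-2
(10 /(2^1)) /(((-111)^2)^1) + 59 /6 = 242323 /24642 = 9.83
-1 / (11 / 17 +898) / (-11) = 17 / 168047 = 0.00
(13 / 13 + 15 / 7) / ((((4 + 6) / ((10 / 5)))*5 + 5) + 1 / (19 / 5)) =418 / 4025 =0.10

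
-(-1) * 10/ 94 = 5/ 47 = 0.11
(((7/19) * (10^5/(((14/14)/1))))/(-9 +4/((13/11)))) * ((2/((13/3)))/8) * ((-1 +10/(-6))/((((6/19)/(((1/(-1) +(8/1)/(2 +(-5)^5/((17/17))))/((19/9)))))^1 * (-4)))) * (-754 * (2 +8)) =-4131354500000/1443867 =-2861312.36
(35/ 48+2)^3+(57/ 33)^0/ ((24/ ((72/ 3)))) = 2358683/ 110592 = 21.33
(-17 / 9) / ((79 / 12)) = -68 / 237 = -0.29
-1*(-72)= 72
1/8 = 0.12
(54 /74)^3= 19683 /50653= 0.39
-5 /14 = -0.36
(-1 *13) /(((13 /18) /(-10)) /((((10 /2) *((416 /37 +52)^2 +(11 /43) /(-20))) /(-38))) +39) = -211905042345 /635717363981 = -0.33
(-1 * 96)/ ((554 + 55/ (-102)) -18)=-9792/ 54617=-0.18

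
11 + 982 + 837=1830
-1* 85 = -85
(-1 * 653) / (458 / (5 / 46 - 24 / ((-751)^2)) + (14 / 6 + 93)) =-5522227059 / 36453324890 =-0.15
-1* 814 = -814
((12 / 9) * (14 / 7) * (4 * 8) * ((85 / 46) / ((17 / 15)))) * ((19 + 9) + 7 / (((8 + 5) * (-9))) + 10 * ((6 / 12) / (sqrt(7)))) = 16000 * sqrt(7) / 161 + 10460800 / 2691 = 4150.26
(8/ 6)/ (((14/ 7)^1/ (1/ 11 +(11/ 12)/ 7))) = 205/ 1386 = 0.15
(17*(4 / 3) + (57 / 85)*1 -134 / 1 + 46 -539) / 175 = -153934 / 44625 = -3.45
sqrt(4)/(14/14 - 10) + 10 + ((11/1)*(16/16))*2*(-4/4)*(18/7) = -2948/63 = -46.79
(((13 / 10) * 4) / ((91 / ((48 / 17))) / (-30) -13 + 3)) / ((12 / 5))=-3120 / 15947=-0.20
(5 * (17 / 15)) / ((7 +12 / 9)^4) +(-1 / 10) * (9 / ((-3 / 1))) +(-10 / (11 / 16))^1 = -14.24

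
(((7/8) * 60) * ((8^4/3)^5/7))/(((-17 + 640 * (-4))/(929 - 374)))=-533226195880666726400/69579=-7663608213407302.87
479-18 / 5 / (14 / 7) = 2386 / 5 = 477.20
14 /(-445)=-14 /445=-0.03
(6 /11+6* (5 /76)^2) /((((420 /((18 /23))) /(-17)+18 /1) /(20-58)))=925803 /578512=1.60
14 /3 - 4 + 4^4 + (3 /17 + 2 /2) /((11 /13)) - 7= 140843 /561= 251.06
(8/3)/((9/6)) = 16/9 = 1.78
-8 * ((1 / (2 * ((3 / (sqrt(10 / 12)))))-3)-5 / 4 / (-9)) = 206 / 9-2 * sqrt(30) / 9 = 21.67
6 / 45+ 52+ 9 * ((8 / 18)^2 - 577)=-231259 / 45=-5139.09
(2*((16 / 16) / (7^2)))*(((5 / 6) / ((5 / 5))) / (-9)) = -5 / 1323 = -0.00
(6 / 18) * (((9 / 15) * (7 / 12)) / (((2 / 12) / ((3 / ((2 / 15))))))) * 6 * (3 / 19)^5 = 0.01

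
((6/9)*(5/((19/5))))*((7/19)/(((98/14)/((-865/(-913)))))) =43250/988779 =0.04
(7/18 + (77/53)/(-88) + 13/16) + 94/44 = 278825/83952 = 3.32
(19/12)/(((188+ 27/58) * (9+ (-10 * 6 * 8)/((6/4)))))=-0.00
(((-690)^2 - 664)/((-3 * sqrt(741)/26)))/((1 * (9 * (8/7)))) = -832013 * sqrt(741)/1539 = -14716.37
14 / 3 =4.67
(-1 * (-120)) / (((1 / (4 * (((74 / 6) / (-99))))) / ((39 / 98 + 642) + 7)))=-188377360 / 4851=-38832.69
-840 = -840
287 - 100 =187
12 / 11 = 1.09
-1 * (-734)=734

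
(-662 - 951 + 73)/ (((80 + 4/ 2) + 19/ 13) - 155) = 2002/ 93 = 21.53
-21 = -21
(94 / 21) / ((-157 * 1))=-94 / 3297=-0.03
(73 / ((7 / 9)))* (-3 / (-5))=1971 / 35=56.31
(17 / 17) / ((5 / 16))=16 / 5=3.20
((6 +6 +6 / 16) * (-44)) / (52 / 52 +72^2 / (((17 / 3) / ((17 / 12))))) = -1089 / 2594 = -0.42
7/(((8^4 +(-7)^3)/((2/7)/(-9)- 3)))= -191/33777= -0.01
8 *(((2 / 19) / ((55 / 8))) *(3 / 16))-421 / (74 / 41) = -18035969 / 77330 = -233.23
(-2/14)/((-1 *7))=1/49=0.02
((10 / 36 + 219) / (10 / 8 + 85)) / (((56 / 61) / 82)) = 9871447 / 43470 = 227.09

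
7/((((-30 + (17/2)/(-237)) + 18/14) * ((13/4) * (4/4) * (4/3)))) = -69678/1240109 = -0.06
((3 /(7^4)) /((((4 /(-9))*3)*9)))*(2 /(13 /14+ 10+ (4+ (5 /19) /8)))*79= -6004 /5460217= -0.00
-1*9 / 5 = -9 / 5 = -1.80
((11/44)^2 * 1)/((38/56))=7/76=0.09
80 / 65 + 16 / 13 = 32 / 13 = 2.46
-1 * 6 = -6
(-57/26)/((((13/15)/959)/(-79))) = 64775655/338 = 191643.95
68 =68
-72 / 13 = -5.54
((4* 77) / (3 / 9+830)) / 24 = 77 / 4982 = 0.02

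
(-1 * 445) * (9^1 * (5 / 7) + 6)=-38715 / 7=-5530.71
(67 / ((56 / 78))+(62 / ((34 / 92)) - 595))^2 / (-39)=-8420959083 / 2945488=-2858.94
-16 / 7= -2.29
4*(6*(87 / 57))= 696 / 19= 36.63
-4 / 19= -0.21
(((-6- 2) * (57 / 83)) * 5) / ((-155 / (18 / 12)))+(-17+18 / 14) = -278242 / 18011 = -15.45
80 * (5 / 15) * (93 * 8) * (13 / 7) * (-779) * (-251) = 50430839680 / 7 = 7204405668.57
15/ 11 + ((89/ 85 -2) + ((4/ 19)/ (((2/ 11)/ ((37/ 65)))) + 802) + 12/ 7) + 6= 1310725722/ 1616615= 810.78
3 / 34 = 0.09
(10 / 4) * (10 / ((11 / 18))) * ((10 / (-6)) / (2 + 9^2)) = -750 / 913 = -0.82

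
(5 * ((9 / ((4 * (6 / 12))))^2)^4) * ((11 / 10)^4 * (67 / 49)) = 42226551824787 / 25088000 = 1683137.43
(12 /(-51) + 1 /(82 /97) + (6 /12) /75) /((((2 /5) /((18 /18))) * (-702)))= -24943 /7339410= -0.00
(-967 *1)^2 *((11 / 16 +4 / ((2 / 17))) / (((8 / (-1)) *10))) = -103794879 / 256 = -405448.75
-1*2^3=-8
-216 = -216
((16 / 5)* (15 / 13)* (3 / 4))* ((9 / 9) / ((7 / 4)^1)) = 144 / 91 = 1.58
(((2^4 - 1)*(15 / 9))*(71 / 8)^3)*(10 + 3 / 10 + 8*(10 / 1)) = 1615968165 / 1024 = 1578093.91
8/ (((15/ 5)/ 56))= 448/ 3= 149.33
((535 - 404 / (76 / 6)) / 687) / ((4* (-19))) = -9559 / 992028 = -0.01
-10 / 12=-5 / 6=-0.83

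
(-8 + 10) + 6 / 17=40 / 17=2.35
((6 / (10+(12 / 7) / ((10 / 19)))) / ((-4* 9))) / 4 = -35 / 11136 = -0.00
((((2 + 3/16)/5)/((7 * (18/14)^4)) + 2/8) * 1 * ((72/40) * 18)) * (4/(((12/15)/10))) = 143225/324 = 442.05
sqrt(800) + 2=2 + 20 * sqrt(2)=30.28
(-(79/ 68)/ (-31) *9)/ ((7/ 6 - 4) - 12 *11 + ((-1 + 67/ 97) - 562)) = -206901/ 427646798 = -0.00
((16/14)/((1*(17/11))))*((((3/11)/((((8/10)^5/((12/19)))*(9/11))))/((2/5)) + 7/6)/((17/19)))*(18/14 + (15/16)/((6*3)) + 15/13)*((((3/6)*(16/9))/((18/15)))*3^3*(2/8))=96879801755/3393202176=28.55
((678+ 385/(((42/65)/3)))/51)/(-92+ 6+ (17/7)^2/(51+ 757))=-97614076/173635773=-0.56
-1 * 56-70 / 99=-5614 / 99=-56.71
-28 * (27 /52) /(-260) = 189 /3380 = 0.06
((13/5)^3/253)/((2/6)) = 6591/31625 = 0.21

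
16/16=1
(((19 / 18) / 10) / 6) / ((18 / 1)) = 19 / 19440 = 0.00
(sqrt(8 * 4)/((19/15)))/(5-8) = -20 * sqrt(2)/19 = -1.49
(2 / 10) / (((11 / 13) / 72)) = 936 / 55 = 17.02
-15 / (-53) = 15 / 53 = 0.28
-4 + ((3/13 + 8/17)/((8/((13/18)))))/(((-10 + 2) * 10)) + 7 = 117473/39168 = 3.00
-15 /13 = -1.15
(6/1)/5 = 6/5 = 1.20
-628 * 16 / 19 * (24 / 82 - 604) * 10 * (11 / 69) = 27357890560 / 53751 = 508974.54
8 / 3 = 2.67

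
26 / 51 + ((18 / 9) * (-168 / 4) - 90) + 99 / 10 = -83431 / 510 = -163.59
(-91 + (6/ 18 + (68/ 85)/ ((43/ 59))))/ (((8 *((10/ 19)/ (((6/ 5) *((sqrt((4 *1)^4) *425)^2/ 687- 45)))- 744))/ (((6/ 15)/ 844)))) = 2536111695689/ 355595341605777300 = 0.00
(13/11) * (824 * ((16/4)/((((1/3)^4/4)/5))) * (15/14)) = 520603200/77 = 6761080.52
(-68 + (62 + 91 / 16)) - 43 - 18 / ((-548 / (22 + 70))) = -88317 / 2192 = -40.29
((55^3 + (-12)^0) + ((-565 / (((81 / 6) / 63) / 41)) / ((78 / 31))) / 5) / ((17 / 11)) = 203066941 / 1989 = 102094.99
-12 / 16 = -3 / 4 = -0.75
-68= -68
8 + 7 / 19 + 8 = 311 / 19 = 16.37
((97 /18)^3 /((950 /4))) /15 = 912673 /20776500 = 0.04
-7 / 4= -1.75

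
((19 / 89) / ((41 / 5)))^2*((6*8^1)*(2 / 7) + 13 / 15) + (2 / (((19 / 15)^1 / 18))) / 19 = 151991986595 / 100942538781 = 1.51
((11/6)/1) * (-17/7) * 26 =-2431/21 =-115.76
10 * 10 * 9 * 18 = 16200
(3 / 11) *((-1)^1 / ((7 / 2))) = -6 / 77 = -0.08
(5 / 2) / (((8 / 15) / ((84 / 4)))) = 1575 / 16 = 98.44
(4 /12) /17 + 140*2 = 14281 /51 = 280.02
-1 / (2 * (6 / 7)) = -7 / 12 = -0.58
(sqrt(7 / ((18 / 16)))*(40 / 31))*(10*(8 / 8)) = 32.19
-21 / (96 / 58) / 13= -203 / 208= -0.98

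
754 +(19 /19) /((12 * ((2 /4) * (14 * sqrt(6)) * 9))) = sqrt(6) /4536 +754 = 754.00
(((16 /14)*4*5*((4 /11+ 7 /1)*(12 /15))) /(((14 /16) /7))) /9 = 9216 /77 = 119.69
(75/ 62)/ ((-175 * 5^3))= -3/ 54250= -0.00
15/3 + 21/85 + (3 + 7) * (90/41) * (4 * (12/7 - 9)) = -15477998/24395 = -634.47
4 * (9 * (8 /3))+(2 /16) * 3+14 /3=2425 /24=101.04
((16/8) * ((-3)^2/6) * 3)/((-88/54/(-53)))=12879/44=292.70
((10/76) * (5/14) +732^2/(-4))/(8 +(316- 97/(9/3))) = -213793701/465500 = -459.28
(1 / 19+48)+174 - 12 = 3991 / 19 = 210.05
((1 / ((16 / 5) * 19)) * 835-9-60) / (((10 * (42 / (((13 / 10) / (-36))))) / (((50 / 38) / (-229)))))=-218413 / 7999713792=-0.00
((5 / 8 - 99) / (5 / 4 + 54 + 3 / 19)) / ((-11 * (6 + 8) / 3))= 44859 / 1296988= 0.03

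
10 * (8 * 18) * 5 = 7200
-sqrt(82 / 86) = -sqrt(1763) / 43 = -0.98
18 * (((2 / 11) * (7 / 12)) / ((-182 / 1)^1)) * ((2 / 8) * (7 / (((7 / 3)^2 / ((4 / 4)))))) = -27 / 8008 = -0.00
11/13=0.85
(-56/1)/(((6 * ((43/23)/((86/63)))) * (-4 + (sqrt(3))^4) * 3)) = -184/405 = -0.45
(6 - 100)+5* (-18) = -184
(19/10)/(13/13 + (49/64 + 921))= 608/295285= 0.00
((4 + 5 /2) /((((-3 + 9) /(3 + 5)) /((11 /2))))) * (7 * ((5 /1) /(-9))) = -5005 /27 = -185.37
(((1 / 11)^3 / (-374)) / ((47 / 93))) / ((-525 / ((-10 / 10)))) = -31 / 4094355650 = -0.00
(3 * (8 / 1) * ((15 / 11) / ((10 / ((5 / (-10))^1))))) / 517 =-18 / 5687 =-0.00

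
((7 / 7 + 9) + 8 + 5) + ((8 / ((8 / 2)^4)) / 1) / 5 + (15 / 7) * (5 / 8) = 27267 / 1120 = 24.35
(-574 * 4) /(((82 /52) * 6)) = -728 /3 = -242.67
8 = 8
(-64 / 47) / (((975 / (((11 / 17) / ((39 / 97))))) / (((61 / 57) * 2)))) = -8331136 / 1731772575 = -0.00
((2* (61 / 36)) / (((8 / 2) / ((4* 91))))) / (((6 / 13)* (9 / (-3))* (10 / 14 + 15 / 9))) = -505141 / 5400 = -93.54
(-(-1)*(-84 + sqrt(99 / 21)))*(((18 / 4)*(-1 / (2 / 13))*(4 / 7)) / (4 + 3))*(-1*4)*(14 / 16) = -683.85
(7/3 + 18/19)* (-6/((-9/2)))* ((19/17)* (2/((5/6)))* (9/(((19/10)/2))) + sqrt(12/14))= 748* sqrt(42)/1197 + 2112/19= 115.21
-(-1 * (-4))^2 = -16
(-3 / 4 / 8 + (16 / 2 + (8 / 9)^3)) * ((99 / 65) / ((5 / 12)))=31.47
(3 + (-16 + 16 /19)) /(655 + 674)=-77 /8417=-0.01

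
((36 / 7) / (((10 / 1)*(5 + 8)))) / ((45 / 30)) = 12 / 455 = 0.03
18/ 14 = 9/ 7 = 1.29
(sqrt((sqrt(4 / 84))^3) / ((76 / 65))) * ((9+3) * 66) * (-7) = -4290 * 21^(1 / 4) / 19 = -483.35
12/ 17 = 0.71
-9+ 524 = 515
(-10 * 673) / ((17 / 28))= -188440 / 17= -11084.71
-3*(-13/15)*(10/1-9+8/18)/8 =169/360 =0.47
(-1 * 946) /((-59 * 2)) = 8.02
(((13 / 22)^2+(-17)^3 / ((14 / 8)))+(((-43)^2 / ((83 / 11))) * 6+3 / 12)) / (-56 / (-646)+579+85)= -20232744871 / 10053043000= -2.01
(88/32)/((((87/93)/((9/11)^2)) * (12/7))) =5859/5104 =1.15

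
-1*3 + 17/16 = -31/16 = -1.94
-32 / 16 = -2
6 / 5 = 1.20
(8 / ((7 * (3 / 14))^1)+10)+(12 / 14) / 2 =331 / 21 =15.76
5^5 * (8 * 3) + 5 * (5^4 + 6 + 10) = 78205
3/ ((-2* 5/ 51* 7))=-153/ 70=-2.19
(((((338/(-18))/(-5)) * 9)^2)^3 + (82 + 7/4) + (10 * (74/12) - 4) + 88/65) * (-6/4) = -3634501627110161/1625000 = -2236616385.91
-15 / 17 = -0.88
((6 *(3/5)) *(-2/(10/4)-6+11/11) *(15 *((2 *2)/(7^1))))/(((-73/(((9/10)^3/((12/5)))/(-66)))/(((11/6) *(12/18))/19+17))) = -10281573/53399500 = -0.19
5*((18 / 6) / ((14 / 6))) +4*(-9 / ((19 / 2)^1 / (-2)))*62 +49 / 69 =4377736 / 9177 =477.03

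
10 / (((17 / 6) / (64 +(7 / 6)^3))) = 70835 / 306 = 231.49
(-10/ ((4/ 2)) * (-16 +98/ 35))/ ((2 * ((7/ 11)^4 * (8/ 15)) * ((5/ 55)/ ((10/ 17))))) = 2441.39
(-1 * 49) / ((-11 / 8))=392 / 11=35.64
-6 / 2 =-3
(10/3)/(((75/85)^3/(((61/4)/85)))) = 17629/20250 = 0.87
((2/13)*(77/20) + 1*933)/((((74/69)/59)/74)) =494085057/130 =3800654.28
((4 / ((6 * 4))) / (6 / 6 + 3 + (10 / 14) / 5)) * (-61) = -427 / 174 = -2.45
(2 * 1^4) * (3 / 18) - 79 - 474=-1658 / 3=-552.67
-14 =-14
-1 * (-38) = 38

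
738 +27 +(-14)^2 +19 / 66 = 63445 / 66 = 961.29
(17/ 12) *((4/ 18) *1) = 17/ 54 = 0.31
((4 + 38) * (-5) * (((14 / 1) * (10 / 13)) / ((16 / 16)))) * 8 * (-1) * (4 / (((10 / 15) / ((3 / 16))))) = 264600 / 13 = 20353.85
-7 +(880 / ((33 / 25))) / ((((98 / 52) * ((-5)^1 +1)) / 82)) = -1067029 / 147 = -7258.70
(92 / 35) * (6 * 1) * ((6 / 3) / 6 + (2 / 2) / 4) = 46 / 5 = 9.20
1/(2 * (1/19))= 19/2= 9.50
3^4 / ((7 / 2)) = 162 / 7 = 23.14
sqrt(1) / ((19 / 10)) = 10 / 19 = 0.53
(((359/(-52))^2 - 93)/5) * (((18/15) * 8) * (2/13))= -735546/54925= -13.39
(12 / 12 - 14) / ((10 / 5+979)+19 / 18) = -234 / 17677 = -0.01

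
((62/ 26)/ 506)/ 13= 31/ 85514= 0.00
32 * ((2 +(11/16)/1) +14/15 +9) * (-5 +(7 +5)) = 42406/15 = 2827.07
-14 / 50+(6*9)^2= 2915.72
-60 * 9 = -540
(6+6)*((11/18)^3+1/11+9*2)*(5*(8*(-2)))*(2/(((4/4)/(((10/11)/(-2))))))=470083600/29403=15987.61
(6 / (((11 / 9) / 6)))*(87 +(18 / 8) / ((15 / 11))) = 143613 / 55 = 2611.15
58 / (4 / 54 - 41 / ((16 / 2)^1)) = -12528 / 1091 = -11.48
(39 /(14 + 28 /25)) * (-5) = -1625 /126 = -12.90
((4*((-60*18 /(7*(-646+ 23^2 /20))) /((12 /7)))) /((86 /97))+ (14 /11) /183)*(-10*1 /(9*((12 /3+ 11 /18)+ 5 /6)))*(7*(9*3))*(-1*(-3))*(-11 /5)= 38361545028 /227511151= 168.61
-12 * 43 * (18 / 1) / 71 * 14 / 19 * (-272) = 35368704 / 1349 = 26218.46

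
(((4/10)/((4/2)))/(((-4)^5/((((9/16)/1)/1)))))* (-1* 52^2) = 1521/5120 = 0.30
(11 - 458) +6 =-441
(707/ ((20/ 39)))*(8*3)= 165438/ 5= 33087.60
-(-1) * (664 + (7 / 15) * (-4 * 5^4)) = -1508 / 3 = -502.67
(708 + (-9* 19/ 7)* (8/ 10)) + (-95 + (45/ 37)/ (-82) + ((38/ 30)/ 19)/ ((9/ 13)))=1701752347/ 2867130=593.54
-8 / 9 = -0.89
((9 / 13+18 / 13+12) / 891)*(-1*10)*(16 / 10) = -976 / 3861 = -0.25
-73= -73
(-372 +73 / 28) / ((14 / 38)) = -196517 / 196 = -1002.64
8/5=1.60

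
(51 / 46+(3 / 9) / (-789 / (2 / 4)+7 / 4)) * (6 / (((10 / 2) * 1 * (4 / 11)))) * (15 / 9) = 6.10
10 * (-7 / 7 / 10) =-1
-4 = -4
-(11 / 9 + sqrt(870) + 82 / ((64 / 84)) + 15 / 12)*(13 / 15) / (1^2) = -103051 / 1080-13*sqrt(870) / 15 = -120.98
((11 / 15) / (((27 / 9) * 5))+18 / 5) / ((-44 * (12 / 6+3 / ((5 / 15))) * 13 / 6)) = -821 / 235950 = -0.00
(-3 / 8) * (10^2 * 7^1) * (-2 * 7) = 3675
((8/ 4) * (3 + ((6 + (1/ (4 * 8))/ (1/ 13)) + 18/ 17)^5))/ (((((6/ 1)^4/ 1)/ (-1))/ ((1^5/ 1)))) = -1104640962206884973/ 30872336861233152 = -35.78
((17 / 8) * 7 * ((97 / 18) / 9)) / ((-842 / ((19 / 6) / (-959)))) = 31331 / 896992704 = 0.00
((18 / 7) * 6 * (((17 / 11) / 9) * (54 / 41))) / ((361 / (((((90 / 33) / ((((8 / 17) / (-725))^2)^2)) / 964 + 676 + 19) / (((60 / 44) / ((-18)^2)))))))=36603945342.58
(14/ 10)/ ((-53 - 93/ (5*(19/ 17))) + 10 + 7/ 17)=-2261/ 95657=-0.02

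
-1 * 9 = -9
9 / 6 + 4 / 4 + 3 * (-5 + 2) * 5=-85 / 2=-42.50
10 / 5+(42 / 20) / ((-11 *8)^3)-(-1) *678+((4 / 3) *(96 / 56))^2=228811037691 / 333921280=685.22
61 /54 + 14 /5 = 1061 /270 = 3.93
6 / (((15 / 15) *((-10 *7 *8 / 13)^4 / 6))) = 257049 / 24586240000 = 0.00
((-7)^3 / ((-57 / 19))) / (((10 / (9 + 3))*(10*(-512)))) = -343 / 12800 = -0.03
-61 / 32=-1.91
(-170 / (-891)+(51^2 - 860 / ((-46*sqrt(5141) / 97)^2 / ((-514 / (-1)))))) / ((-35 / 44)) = -221716854748 / 79484895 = -2789.42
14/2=7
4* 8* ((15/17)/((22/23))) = 29.52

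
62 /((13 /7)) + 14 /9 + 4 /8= 8293 /234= 35.44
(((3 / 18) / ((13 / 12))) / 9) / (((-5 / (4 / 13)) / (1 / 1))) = -8 / 7605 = -0.00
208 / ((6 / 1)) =34.67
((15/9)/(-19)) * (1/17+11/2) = -315/646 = -0.49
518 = 518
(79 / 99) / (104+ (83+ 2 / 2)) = 0.00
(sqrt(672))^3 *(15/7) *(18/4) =25920 *sqrt(42) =167980.80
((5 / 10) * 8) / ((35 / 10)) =8 / 7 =1.14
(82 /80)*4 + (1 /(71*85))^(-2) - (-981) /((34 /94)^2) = 105279022389 /2890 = 36428727.47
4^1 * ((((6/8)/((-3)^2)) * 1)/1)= 1/3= 0.33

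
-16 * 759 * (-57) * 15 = 10383120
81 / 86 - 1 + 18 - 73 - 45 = -8605 / 86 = -100.06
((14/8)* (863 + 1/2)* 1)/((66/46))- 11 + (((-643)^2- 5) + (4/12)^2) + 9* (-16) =29832647/72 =414342.32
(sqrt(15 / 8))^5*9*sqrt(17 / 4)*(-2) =-178.64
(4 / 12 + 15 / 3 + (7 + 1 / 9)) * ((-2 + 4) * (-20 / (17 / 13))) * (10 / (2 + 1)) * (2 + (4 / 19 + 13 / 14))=-34736000 / 8721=-3983.03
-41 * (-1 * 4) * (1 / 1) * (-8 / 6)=-656 / 3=-218.67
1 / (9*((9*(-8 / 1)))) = -1 / 648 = -0.00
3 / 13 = 0.23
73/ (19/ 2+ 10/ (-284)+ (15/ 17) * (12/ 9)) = 88111/ 12844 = 6.86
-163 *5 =-815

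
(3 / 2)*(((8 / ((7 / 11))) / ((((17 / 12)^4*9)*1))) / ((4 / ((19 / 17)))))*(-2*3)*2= -17335296 / 9938999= -1.74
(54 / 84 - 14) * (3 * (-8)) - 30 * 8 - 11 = 487 / 7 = 69.57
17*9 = 153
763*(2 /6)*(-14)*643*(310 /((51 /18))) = -4258486120 /17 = -250499183.53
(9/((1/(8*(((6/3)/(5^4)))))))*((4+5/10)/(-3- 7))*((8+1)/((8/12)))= -4374/3125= -1.40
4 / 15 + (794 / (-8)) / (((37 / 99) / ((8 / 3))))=-392882 / 555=-707.90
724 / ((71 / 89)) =907.55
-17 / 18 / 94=-17 / 1692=-0.01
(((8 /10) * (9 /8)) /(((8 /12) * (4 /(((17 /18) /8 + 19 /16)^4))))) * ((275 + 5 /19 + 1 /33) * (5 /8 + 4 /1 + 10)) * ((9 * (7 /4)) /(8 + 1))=76647194053339 /11094589440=6908.52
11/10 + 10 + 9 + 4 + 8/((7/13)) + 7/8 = 11153/280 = 39.83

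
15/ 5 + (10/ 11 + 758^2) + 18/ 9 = 6320269/ 11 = 574569.91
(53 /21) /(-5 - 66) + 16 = 23803 /1491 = 15.96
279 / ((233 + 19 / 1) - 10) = 1.15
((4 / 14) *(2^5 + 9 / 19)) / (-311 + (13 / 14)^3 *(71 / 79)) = -38214512 / 1277965631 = -0.03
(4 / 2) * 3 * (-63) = -378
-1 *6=-6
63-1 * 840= -777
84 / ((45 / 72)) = 672 / 5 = 134.40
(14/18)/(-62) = -7/558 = -0.01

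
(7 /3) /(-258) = -7 /774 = -0.01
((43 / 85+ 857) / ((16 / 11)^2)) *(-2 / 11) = -73.69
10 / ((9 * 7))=10 / 63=0.16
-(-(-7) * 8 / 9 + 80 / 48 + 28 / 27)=-241 / 27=-8.93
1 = 1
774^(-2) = 0.00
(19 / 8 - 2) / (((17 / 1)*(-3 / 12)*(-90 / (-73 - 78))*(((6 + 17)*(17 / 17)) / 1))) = -151 / 23460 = -0.01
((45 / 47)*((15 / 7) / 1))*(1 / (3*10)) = 45 / 658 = 0.07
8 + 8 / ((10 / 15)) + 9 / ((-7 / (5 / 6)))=18.93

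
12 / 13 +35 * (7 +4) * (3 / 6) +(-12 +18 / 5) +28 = 27693 / 130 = 213.02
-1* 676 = -676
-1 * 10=-10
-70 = -70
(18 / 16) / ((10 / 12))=27 / 20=1.35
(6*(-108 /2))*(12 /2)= -1944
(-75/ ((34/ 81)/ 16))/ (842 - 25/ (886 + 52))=-15195600/ 4475369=-3.40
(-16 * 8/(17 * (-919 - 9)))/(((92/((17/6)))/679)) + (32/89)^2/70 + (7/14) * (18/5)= 437476327/221898894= 1.97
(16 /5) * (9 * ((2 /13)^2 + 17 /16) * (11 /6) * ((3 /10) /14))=290763 /236600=1.23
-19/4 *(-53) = 1007/4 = 251.75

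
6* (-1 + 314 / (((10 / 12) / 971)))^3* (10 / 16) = 18366147962319945837 / 100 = 183661479623199458.37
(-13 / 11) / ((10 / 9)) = -117 / 110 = -1.06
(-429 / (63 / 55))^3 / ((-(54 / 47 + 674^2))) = 22866202162375 / 197731851786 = 115.64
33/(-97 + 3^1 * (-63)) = -3/26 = -0.12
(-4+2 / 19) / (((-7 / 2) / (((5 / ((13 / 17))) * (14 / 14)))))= 7.28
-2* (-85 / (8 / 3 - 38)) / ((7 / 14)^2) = -1020 / 53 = -19.25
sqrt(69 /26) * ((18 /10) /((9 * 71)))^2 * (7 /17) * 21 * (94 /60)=2303 * sqrt(1794) /557030500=0.00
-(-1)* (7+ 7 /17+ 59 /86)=11839 /1462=8.10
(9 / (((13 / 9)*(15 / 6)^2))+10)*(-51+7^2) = -7148 / 325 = -21.99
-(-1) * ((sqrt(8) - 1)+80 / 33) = 47 / 33+2 * sqrt(2) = 4.25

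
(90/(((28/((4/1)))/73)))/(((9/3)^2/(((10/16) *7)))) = 1825/4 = 456.25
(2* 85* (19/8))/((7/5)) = 8075/28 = 288.39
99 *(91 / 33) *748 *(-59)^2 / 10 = 71083412.40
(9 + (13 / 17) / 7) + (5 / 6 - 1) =6385 / 714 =8.94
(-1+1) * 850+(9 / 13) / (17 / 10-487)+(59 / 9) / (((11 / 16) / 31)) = 1846227586 / 6245811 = 295.59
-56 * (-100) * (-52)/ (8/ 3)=-109200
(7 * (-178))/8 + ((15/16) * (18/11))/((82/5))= -1123217/7216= -155.66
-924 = -924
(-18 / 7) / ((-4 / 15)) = 9.64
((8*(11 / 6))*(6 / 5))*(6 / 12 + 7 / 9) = 1012 / 45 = 22.49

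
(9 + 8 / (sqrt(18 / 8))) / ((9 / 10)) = 430 / 27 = 15.93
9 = 9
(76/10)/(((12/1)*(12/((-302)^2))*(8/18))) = 10830.48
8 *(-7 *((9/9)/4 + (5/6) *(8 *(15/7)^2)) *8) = -96784/7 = -13826.29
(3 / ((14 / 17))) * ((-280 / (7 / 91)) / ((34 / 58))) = -22620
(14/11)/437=14/4807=0.00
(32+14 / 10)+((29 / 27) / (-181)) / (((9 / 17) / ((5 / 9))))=33.39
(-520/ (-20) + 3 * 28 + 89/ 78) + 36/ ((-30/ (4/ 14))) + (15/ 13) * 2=308779/ 2730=113.11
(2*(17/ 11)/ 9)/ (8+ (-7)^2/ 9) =0.03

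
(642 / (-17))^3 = -264609288 / 4913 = -53859.00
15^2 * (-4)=-900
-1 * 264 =-264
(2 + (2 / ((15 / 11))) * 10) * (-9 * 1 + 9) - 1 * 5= -5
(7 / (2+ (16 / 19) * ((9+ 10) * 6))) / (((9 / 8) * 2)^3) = 32 / 5103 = 0.01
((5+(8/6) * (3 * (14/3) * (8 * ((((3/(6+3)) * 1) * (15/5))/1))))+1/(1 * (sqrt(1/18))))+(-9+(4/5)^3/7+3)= 3 * sqrt(2)+389567/2625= 152.65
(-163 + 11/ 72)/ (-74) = 11725/ 5328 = 2.20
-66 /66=-1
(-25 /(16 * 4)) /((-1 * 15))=5 /192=0.03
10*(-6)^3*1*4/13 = -8640/13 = -664.62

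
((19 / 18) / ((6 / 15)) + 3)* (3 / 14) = 29 / 24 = 1.21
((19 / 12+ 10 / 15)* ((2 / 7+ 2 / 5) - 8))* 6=-3456 / 35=-98.74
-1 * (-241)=241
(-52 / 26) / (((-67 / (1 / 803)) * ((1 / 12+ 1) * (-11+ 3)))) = -3 / 699413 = -0.00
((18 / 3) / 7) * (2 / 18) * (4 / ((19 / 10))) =80 / 399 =0.20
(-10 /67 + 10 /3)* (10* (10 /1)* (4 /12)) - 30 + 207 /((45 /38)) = 756572 /3015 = 250.94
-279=-279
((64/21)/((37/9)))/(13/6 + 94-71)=0.03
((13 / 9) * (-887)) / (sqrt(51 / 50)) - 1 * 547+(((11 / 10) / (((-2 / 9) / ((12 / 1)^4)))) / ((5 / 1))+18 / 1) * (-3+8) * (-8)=4099393 / 5 - 57655 * sqrt(102) / 459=818610.00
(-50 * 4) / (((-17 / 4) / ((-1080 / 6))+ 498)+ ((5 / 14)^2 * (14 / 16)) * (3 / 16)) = -32256000 / 80324623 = -0.40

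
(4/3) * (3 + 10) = 52/3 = 17.33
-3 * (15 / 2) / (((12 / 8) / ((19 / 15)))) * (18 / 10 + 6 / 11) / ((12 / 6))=-2451 / 110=-22.28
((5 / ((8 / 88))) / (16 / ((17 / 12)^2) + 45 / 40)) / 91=127160 / 1914003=0.07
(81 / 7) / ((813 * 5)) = 27 / 9485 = 0.00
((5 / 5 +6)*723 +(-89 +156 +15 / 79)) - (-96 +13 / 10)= 4126083 / 790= 5222.89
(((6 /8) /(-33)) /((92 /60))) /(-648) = 5 /218592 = 0.00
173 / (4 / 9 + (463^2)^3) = 1557 / 88660148738448685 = 0.00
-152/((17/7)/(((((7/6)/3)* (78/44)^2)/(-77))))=22477/22627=0.99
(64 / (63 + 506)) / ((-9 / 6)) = -128 / 1707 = -0.07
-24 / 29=-0.83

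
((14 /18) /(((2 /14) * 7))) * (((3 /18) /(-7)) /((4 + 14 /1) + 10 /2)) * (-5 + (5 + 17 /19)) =-17 /23598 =-0.00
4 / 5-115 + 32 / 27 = -15257 / 135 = -113.01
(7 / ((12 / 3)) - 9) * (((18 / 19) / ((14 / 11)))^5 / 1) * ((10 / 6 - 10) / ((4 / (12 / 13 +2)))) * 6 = 6894677861775 / 113895862444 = 60.53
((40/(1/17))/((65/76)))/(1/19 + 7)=98192/871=112.73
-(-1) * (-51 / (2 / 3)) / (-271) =153 / 542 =0.28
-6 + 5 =-1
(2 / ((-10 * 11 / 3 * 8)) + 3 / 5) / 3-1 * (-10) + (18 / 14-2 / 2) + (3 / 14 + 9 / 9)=5147 / 440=11.70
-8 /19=-0.42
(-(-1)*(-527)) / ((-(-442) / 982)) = -15221 / 13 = -1170.85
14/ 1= 14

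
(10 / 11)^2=100 / 121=0.83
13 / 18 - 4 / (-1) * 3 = 229 / 18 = 12.72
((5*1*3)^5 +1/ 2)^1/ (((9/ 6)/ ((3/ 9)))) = 1518751/ 9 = 168750.11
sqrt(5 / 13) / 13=sqrt(65) / 169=0.05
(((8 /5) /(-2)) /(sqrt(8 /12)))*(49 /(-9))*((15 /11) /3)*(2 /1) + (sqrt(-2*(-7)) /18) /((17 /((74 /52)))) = 37*sqrt(14) /7956 + 196*sqrt(6) /99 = 4.87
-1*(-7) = 7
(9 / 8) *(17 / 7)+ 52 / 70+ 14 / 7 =219 / 40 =5.48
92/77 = 1.19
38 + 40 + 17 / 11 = 875 / 11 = 79.55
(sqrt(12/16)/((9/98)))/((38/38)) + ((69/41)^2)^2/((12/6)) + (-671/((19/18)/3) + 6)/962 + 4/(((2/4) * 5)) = 938635733959/258246297790 + 49 * sqrt(3)/9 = 13.06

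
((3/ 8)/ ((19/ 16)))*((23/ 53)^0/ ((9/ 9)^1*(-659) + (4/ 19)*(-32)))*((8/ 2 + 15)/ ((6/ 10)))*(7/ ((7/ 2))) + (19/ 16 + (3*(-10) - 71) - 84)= -37206789/ 202384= -183.84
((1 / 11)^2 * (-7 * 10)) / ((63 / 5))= -50 / 1089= -0.05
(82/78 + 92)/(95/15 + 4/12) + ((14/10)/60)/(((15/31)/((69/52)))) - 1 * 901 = -69184309/78000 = -886.98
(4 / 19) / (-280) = -1 / 1330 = -0.00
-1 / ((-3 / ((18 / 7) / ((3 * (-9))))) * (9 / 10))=-20 / 567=-0.04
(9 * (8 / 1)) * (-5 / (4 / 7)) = -630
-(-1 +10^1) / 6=-3 / 2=-1.50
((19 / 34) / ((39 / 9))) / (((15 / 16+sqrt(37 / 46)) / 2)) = 314640 / 97019 - 7296 * sqrt(1702) / 97019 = 0.14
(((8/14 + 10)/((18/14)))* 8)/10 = 6.58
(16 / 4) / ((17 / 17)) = 4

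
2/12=1/6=0.17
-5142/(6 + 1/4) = -20568/25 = -822.72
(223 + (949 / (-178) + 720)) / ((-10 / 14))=-233667 / 178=-1312.74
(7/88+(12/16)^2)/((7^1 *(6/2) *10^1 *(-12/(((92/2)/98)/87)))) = -0.00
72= 72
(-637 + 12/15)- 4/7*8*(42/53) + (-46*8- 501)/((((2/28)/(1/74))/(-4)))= 174519/9805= 17.80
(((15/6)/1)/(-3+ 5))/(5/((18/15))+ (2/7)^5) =252105/840734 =0.30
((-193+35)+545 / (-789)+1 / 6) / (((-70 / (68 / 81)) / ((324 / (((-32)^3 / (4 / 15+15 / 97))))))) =-2606823571 / 329153126400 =-0.01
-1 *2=-2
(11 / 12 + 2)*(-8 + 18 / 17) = -20.25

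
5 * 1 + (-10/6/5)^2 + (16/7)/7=2398/441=5.44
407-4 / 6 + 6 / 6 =1222 / 3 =407.33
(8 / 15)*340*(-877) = -477088 / 3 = -159029.33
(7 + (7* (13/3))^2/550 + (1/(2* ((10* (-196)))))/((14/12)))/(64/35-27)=-58899847/170949240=-0.34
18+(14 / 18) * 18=32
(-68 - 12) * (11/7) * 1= -880/7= -125.71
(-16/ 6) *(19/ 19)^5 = -8/ 3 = -2.67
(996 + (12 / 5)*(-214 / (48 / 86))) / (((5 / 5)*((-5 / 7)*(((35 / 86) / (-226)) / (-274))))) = -2018350856 / 125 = -16146806.85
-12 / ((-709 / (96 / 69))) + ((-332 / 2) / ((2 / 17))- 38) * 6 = -141772674 / 16307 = -8693.98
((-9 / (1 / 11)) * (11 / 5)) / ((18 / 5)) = -121 / 2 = -60.50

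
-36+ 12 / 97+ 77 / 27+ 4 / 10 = -427217 / 13095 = -32.62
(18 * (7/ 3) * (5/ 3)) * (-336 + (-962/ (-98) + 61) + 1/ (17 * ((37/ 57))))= -81704330/ 4403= -18556.51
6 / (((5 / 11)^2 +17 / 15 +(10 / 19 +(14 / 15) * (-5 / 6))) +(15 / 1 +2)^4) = 310365 / 4320388832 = 0.00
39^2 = 1521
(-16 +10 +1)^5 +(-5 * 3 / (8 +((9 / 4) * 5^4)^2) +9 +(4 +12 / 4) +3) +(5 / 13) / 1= -3105.62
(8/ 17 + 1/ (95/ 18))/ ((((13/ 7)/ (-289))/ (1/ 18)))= -4879/ 855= -5.71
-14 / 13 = -1.08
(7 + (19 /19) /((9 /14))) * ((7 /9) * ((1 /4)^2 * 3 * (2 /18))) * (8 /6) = 539 /2916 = 0.18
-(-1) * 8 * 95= 760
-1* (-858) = 858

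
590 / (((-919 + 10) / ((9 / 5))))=-118 / 101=-1.17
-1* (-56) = 56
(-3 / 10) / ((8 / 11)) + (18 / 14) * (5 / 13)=597 / 7280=0.08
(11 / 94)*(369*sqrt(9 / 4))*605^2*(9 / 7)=40113777825 / 1316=30481594.09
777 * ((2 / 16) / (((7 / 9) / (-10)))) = -4995 / 4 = -1248.75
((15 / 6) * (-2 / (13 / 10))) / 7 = -50 / 91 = -0.55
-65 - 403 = -468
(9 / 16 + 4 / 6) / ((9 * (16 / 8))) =0.07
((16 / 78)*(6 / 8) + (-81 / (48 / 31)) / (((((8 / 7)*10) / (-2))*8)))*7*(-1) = -604849 / 66560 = -9.09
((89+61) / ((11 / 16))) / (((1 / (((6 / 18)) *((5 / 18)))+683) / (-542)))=-6504000 / 38159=-170.44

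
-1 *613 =-613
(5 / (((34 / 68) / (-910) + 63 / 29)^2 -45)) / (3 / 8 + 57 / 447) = -0.25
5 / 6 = 0.83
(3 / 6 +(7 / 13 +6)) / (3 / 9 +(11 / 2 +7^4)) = 549 / 187733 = 0.00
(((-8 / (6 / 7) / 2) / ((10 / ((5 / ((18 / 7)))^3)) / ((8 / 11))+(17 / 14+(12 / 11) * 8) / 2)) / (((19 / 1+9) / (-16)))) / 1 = 3018400 / 7743441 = 0.39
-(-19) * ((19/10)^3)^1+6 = 136321/1000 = 136.32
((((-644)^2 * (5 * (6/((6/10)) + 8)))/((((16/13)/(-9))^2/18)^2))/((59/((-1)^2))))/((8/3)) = 53114608710043335/241664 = 219787013001.70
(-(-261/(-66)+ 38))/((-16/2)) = 923/176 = 5.24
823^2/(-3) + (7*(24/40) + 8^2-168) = -3388142/15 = -225876.13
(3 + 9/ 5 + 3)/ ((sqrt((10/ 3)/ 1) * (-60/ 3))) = -0.21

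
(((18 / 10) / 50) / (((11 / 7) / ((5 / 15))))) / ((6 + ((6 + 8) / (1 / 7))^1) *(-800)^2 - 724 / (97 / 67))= 2037 / 17754746603000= 0.00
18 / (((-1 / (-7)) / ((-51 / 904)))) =-3213 / 452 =-7.11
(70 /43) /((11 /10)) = 700 /473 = 1.48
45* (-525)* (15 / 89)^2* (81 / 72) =-47840625 / 63368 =-754.97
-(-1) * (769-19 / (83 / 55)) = 62782 / 83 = 756.41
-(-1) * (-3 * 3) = -9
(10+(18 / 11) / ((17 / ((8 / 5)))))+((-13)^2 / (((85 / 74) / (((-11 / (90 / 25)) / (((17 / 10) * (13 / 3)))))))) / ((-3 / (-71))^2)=-34171.48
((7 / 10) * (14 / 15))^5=282475249 / 2373046875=0.12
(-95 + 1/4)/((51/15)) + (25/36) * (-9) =-580/17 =-34.12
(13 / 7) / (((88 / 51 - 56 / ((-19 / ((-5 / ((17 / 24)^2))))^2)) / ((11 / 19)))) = -680779671 / 8661681112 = -0.08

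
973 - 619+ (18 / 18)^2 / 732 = 354.00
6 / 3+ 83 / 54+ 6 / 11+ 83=51727 / 594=87.08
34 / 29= 1.17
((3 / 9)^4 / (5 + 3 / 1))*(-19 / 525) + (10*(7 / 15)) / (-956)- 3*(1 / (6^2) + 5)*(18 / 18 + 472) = -580084124891 / 81307800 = -7134.42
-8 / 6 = -4 / 3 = -1.33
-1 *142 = -142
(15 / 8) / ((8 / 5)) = 1.17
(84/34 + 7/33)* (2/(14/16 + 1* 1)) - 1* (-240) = 408736/1683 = 242.86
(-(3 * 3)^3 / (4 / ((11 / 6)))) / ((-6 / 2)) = 891 / 8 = 111.38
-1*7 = -7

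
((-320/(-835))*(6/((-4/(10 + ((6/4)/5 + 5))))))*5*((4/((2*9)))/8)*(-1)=204/167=1.22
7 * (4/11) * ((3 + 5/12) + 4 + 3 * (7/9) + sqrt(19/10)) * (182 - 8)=2436 * sqrt(190)/55 + 47502/11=4928.87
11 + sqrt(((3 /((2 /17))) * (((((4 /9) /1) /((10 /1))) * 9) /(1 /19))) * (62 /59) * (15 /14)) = 25.77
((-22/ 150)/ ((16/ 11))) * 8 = -121/ 150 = -0.81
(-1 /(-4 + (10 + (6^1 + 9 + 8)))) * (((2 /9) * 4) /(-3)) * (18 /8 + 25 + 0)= 218 /783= 0.28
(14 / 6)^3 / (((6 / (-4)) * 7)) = -98 / 81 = -1.21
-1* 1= -1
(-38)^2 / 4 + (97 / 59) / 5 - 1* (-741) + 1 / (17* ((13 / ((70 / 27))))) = 1940411479 / 1760265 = 1102.34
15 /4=3.75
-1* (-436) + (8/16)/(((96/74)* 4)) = 167461/384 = 436.10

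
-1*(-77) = 77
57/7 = 8.14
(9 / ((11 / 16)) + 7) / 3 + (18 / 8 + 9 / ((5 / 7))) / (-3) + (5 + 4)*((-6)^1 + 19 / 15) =-40.85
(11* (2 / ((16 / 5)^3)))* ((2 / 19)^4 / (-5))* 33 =-9075 / 16681088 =-0.00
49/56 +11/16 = 25/16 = 1.56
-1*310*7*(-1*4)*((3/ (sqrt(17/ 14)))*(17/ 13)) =26040*sqrt(238)/ 13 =30901.97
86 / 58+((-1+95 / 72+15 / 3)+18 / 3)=26731 / 2088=12.80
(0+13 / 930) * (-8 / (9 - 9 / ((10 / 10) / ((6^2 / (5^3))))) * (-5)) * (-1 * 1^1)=-6500 / 74493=-0.09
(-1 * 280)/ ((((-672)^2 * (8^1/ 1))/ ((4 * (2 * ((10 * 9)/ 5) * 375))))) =-1875/ 448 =-4.19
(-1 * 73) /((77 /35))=-365 /11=-33.18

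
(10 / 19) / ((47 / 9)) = 90 / 893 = 0.10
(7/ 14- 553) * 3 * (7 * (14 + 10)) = -278460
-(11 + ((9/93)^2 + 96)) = -102836/961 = -107.01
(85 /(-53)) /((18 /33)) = -935 /318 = -2.94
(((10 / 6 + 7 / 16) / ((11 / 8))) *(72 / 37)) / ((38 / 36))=21816 / 7733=2.82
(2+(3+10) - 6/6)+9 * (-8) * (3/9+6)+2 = -440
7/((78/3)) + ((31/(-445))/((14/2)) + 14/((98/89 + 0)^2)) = 23425968/1984255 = 11.81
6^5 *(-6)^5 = -60466176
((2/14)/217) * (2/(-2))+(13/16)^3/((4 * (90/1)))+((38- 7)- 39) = -17916990437/2239856640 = -8.00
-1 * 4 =-4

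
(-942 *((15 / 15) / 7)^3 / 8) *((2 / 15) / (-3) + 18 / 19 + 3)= -523909 / 391020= -1.34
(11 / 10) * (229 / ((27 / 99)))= 27709 / 30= 923.63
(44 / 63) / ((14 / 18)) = 44 / 49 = 0.90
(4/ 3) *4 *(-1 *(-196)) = 3136/ 3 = 1045.33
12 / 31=0.39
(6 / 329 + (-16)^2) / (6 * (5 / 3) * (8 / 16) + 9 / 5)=210575 / 5593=37.65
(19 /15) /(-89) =-19 /1335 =-0.01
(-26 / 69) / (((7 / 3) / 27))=-702 / 161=-4.36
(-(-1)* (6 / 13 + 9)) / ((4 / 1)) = 123 / 52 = 2.37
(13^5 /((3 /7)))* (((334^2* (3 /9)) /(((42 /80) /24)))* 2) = 2945419513457.78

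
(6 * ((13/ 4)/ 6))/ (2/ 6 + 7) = 39/ 88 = 0.44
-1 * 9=-9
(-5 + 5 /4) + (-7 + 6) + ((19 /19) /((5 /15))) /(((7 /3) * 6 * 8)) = -529 /112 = -4.72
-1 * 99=-99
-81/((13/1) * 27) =-0.23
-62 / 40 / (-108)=31 / 2160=0.01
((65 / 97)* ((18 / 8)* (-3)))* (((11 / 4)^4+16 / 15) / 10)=-26174187 / 993280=-26.35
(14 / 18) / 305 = 7 / 2745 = 0.00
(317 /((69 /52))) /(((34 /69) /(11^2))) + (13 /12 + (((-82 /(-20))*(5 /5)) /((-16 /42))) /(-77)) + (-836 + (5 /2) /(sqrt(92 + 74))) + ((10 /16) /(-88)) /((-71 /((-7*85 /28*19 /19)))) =5*sqrt(166) /332 + 2948328502873 /50983680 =57829.06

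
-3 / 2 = -1.50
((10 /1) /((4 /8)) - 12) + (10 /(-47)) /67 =25182 /3149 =8.00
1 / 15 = 0.07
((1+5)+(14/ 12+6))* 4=158/ 3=52.67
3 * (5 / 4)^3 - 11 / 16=331 / 64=5.17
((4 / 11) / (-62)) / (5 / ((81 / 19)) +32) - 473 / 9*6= -866789068 / 2748801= -315.33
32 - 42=-10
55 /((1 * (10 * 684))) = 11 /1368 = 0.01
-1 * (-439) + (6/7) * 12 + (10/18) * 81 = 3460/7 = 494.29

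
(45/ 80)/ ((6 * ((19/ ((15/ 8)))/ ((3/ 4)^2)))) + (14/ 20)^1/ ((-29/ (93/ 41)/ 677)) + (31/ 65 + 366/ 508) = -27395323475657/ 763857735680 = -35.86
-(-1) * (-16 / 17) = -16 / 17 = -0.94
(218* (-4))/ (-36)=218/ 9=24.22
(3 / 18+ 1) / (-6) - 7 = -7.19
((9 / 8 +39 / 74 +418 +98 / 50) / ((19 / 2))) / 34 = 3119929 / 2390200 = 1.31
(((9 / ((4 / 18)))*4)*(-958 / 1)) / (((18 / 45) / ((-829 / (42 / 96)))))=5146299360 / 7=735185622.86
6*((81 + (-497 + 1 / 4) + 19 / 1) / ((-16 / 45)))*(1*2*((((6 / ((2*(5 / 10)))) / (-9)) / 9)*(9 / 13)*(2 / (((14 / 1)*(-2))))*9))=642735 / 1456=441.44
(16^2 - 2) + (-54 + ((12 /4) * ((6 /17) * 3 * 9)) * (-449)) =-214814 /17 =-12636.12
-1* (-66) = 66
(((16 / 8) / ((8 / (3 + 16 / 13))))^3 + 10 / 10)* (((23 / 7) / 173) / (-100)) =-7060609 / 17027628800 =-0.00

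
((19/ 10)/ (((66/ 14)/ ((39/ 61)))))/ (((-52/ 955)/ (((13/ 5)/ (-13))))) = 25403/ 26840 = 0.95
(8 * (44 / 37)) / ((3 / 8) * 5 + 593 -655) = -2816 / 17797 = -0.16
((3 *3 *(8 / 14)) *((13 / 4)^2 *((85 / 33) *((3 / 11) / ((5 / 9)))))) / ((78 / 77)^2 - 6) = -542997 / 39320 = -13.81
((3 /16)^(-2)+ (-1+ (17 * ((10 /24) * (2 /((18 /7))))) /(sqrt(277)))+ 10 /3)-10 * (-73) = 595 * sqrt(277) /29916+ 6847 /9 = 761.11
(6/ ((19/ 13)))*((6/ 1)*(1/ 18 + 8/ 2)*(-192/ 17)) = -1128.22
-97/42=-2.31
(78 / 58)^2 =1.81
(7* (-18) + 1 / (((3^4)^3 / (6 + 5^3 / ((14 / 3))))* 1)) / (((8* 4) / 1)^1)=-34720795 / 8817984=-3.94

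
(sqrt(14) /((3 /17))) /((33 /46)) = 782 * sqrt(14) /99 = 29.56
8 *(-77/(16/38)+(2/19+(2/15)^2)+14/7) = -6181717/4275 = -1446.02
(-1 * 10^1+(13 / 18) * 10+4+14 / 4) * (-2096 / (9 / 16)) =-1425280 / 81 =-17596.05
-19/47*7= -133/47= -2.83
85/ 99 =0.86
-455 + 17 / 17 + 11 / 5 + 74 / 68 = -76621 / 170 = -450.71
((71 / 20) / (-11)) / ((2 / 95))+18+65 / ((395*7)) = 131099 / 48664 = 2.69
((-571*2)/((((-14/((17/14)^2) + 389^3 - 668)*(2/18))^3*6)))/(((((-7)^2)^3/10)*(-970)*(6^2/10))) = 372128901273/22472164754557034307949479265710783850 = 0.00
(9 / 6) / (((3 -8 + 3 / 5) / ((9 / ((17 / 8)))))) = -270 / 187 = -1.44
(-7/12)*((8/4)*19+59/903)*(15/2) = -171865/1032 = -166.54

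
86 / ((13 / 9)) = 774 / 13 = 59.54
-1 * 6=-6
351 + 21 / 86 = 30207 / 86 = 351.24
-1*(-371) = 371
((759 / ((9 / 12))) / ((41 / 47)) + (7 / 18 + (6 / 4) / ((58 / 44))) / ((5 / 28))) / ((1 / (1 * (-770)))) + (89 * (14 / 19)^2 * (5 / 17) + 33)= -59092457884363 / 65672037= -899811.56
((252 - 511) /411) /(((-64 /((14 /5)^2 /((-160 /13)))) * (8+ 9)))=-164983 /447168000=-0.00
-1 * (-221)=221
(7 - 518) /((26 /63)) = -32193 /26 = -1238.19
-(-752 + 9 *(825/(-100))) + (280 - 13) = 4373/4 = 1093.25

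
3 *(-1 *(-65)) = 195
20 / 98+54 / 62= 1633 / 1519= 1.08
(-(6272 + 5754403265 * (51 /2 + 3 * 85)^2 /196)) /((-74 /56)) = 1811031554881313 /1036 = 1748099956449.14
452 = 452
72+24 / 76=1374 / 19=72.32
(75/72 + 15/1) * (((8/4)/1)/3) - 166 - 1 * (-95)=-2171/36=-60.31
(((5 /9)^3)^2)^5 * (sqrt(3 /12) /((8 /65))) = 60535967350006103515625 /678258532403459256228710931216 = 0.00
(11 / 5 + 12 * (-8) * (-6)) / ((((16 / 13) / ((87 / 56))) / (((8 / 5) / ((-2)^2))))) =467103 / 1600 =291.94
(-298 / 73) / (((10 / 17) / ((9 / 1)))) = -22797 / 365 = -62.46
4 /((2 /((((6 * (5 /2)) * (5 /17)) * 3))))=450 /17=26.47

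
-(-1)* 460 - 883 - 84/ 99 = -13987/ 33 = -423.85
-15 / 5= -3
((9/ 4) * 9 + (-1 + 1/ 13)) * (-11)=-11055/ 52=-212.60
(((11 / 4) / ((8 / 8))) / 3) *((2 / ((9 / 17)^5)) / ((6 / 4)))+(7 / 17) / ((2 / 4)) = 272953433 / 9034497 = 30.21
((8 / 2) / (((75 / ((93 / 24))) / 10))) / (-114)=-31 / 1710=-0.02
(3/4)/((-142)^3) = -3/11453152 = -0.00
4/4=1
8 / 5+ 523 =2623 / 5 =524.60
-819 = -819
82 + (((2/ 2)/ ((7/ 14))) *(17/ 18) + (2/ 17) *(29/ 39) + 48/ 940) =39275683/ 467415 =84.03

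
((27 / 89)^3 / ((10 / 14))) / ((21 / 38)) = 0.07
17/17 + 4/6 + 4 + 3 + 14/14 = 29/3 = 9.67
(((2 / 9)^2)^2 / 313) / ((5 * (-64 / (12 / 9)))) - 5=-154019476 / 30803895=-5.00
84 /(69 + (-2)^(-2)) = 336 /277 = 1.21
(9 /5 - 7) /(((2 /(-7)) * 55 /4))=364 /275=1.32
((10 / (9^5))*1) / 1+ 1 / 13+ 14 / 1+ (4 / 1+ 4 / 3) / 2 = 12853129 / 767637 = 16.74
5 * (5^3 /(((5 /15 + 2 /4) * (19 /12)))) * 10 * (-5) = -450000 /19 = -23684.21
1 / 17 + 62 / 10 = 6.26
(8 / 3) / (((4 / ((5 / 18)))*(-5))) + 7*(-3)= -568 / 27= -21.04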